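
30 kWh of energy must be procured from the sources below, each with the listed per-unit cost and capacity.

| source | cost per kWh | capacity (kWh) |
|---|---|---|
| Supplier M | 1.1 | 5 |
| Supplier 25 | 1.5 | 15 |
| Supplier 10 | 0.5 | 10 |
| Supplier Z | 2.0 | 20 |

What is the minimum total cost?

Cheapest first:
Take 10 from Supplier 10 at 0.5 ; need 20 more.
Supplier M at 1.1: take all 5 kWh ; 15 still needed.
Supplier 25 (1.5): use full 15 ; 0 kWh to go.
Supplier Z: unused.
Cost = 10×0.5 + 5×1.1 + 15×1.5 = 33.

33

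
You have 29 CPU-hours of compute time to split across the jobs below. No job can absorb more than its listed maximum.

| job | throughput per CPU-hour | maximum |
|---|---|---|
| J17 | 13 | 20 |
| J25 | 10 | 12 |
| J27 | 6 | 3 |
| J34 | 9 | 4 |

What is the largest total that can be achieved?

350

Highest throughput per CPU-hour first: J17 13 > J25 10 > J34 9 > J27 6.
J17 takes 20 to reach its cap of 20 → 9 left.
J25: +9 (room for 12) → 9. Pool exhausted.
Total = 13×20 + 10×9 = 350.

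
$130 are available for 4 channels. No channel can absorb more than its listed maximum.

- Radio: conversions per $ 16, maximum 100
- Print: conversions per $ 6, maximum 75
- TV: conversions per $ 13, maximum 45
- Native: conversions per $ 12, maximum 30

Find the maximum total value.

1990

Highest conversions per $ first: Radio 16 > TV 13 > Native 12 > Print 6.
Radio takes 100 to reach its cap of 100 ; 30 left.
Only 30 left; TV takes them to reach 30.
Total = 16×100 + 13×30 = 1990.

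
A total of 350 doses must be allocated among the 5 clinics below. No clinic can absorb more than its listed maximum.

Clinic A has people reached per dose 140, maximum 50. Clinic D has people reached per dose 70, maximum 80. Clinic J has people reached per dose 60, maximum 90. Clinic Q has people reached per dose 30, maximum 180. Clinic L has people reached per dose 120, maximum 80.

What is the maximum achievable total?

Rank by people reached per dose: Clinic A 140 > Clinic L 120 > Clinic D 70 > Clinic J 60 > Clinic Q 30.
Clinic A takes 50 to reach its cap of 50 — 300 left.
Clinic L takes 80 to reach its cap of 80 — 220 left.
Give Clinic D 80 to hit its cap of 80 — 140 left.
Clinic J: +90 to 90 (cap) — 50 left.
Clinic Q has room for 180 but only 50 remain, so it gets 50.
Total = 140×50 + 70×80 + 60×90 + 30×50 + 120×80 = 29100.

29100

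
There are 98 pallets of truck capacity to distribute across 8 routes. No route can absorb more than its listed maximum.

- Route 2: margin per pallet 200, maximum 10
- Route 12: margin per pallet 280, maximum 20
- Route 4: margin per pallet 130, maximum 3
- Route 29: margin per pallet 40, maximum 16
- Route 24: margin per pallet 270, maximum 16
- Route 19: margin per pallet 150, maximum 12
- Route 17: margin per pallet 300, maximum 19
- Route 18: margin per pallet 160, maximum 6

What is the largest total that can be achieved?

21250

Highest margin per pallet first: Route 17 300 > Route 12 280 > Route 24 270 > Route 2 200 > Route 18 160 > Route 19 150 > Route 4 130 > Route 29 40.
Route 17 takes 19 to reach its cap of 19 ; 79 left.
Route 12: +20 to 20 (cap) ; 59 left.
Route 24: +16 to 16 (cap) ; 43 left.
Give Route 2 10 to hit its cap of 10 ; 33 left.
Route 18 takes 6 to reach its cap of 6 ; 27 left.
Route 19: +12 to 12 (cap) ; 15 left.
Route 4 takes 3 to reach its cap of 3 ; 12 left.
Route 29 has room for 16 but only 12 remain, so it gets 12.
Total = 200×10 + 280×20 + 130×3 + 40×12 + 270×16 + 150×12 + 300×19 + 160×6 = 21250.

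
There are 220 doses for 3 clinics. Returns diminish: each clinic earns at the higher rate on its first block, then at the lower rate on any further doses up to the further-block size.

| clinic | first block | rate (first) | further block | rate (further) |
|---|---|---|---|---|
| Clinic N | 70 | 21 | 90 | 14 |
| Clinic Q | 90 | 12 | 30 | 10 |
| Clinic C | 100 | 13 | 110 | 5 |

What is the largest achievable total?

Treat each block as its own option and order by rate: Clinic N/tier1 21 > Clinic N/tier2 14 > Clinic C/tier1 13 > Clinic Q/tier1 12 > Clinic Q/tier2 10 > Clinic C/tier2 5.
Clinic N tier1 at 21: fill all 70 ; 150 left.
Fill Clinic N tier2 block (90 at 14) ; 60 left.
Clinic C/tier1: +60 of 100 at 13; pool empty.
Total = 21×70 + 14×90 + 13×60 = 3510.

3510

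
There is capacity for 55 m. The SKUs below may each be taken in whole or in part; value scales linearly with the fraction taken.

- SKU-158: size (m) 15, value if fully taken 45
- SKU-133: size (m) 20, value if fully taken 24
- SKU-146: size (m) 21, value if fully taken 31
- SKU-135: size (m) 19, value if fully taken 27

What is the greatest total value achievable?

Sort by value density: SKU-158 45/15≈3, SKU-146 31/21≈1.48, SKU-135 27/19≈1.42, SKU-133 24/20≈1.2.
All 15 m of SKU-158 fit (value 45) → 40 remain.
SKU-146: take in full, 21 m for value 31 → 19 left.
SKU-135: take in full, 19 m for value 27 → 0 left.
Total value = 103.

103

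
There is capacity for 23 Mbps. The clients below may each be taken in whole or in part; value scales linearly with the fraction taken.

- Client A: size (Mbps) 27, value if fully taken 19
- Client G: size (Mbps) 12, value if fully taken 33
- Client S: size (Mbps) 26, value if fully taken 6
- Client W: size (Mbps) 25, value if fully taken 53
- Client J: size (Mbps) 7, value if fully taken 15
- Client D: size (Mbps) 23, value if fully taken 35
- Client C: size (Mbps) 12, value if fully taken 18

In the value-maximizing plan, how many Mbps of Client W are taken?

Best value per unit of size first: Client G 33/12≈2.75, Client J 15/7≈2.14, Client W 53/25≈2.12, Client D 35/23≈1.52, Client C 18/12≈1.5, Client A 19/27≈0.704, Client S 6/26≈0.231.
Take all of Client G (12 Mbps, value 33) ; 11 Mbps left.
All 7 Mbps of Client J fit (value 15) ; 4 remain.
Fill the last 4 Mbps with part of Client W: 4/25 of it earns 8.48.

4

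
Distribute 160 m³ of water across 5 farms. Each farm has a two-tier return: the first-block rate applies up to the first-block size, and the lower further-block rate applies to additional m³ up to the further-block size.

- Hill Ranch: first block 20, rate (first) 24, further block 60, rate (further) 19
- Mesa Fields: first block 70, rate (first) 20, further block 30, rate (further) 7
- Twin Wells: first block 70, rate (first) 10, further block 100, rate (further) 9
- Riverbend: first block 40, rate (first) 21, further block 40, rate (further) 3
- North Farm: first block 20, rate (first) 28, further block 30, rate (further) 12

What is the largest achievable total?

3470

Treat each block as its own option and order by rate: North Farm/first 28 > Hill Ranch/first 24 > Riverbend/first 21 > Mesa Fields/first 20 > Hill Ranch/second 19 > North Farm/second 12 > Twin Wells/first 10 > Twin Wells/second 9 > Mesa Fields/second 7 > Riverbend/second 3.
North Farm first at 28: fill all 20 → 140 left.
Hill Ranch/first (24): +20 → 120 left.
Riverbend/first (21): +40 → 80 left.
Mesa Fields first at 20: fill all 70 → 10 left.
Hill Ranch second at 19: only 10 left, fill 10.
Total = 28×20 + 24×20 + 21×40 + 20×70 + 19×10 = 3470.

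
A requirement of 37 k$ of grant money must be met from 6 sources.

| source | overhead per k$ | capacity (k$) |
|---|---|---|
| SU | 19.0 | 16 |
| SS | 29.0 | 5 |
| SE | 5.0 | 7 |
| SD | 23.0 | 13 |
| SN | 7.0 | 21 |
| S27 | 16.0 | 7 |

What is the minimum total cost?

332

Use sources in increasing cost order.
SE at 5.0: take all 7 k$ ; 30 still needed.
SN (7.0): use full 21 ; 9 k$ to go.
S27 at 16.0: take all 7 k$ ; 2 still needed.
SU at 19.0: take 2 of its 16 ; requirement met.
SD, SS: unused.
Cost = 7×5.0 + 21×7.0 + 7×16.0 + 2×19.0 = 332.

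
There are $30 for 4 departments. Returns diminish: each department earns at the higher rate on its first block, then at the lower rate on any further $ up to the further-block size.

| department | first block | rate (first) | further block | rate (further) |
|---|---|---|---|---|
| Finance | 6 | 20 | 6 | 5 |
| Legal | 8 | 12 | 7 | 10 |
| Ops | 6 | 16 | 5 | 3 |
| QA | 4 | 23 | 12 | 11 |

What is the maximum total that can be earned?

Rank every tier by rate: QA/tier1 23 > Finance/tier1 20 > Ops/tier1 16 > Legal/tier1 12 > QA/tier2 11 > Legal/tier2 10 > Finance/tier2 5 > Ops/tier2 3.
QA/tier1 (23): +4 — 26 left.
Finance/tier1 (20): +6 — 20 left.
Fill Ops tier1 block (6 at 16) — 14 left.
Fill Legal tier1 block (8 at 12) — 6 left.
6 remain; put them into QA tier2 at 11.
Total = 23×4 + 20×6 + 16×6 + 12×8 + 11×6 = 470.

470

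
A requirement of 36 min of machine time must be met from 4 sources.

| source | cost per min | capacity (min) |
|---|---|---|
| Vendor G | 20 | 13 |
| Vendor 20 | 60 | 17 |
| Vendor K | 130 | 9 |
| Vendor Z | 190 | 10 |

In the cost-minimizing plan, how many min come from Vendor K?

6

Fill from the cheapest source first.
Take 13 from Vendor G at 20 → need 23 more.
Vendor 20 at 60: take all 17 min → 6 still needed.
Vendor K at 130: take 6 of its 9 → requirement met.
Vendor Z: unused.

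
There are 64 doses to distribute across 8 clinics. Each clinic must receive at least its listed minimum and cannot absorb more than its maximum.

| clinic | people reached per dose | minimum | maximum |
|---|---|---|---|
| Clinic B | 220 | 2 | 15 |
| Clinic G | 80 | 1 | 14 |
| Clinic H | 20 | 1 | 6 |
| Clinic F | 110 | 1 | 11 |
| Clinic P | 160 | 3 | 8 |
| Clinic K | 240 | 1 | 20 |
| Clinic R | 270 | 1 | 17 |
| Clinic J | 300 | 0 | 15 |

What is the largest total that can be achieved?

Meeting every minimum uses 2+1+1+1+3+1+1+0 = 10 doses, leaving 54.
Rank by people reached per dose: Clinic J 300 > Clinic R 270 > Clinic K 240 > Clinic B 220 > Clinic P 160 > Clinic F 110 > Clinic G 80 > Clinic H 20.
Clinic J: +15 to 15 (cap) → 39 left.
Give Clinic R 16 more to hit its cap of 17 → 23 left.
Clinic K takes 19 more to reach its cap of 20 → 4 left.
Only 4 left; Clinic B takes them to reach 6.
Total = 220×6 + 80×1 + 20×1 + 110×1 + 160×3 + 240×20 + 270×17 + 300×15 = 15900.

15900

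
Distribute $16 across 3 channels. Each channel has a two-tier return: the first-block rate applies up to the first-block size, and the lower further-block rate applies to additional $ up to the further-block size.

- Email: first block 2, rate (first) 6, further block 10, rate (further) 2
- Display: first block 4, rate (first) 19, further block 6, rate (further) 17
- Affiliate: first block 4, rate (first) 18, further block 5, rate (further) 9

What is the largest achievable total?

268

Order all 6 blocks by rate: Display/tier1 19 > Affiliate/tier1 18 > Display/tier2 17 > Affiliate/tier2 9 > Email/tier1 6 > Email/tier2 2.
Fill Display tier1 block (4 at 19) → 12 left.
Affiliate/tier1 (18): +4 → 8 left.
Fill Display tier2 block (6 at 17) → 2 left.
2 remain; put them into Affiliate tier2 at 9.
Total = 19×4 + 18×4 + 17×6 + 9×2 = 268.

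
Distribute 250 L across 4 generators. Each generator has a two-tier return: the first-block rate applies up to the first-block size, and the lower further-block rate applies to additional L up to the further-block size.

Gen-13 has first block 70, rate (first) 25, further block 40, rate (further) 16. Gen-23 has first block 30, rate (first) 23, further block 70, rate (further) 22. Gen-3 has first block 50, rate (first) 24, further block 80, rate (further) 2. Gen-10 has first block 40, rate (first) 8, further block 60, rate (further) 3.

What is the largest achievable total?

5660

Rank every tier by rate: Gen-13/first 25 > Gen-3/first 24 > Gen-23/first 23 > Gen-23/second 22 > Gen-13/second 16 > Gen-10/first 8 > Gen-10/second 3 > Gen-3/second 2.
Fill Gen-13 first block (70 at 25) — 180 left.
Gen-3/first (24): +50 — 130 left.
Fill Gen-23 first block (30 at 23) — 100 left.
Gen-23/second (22): +70 — 30 left.
Gen-13 second at 16: only 30 left, fill 30.
Total = 25×70 + 24×50 + 23×30 + 22×70 + 16×30 = 5660.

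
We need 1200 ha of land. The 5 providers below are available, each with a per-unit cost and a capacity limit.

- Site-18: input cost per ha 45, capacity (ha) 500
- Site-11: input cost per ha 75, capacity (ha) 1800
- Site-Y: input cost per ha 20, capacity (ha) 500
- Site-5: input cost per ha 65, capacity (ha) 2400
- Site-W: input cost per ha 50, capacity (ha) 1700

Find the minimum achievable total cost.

42500

Use providers in increasing cost order.
Take 500 from Site-Y at 20 — need 700 more.
Take 500 from Site-18 at 45 — need 200 more.
Take 200 from Site-W at 50 to finish.
Site-5, Site-11: unused.
Cost = 500×20 + 500×45 + 200×50 = 42500.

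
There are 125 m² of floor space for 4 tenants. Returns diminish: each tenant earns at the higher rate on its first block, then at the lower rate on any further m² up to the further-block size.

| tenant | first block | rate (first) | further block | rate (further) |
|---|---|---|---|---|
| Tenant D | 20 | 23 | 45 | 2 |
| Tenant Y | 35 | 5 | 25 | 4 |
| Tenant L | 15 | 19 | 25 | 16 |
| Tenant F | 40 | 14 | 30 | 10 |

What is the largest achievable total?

Rank every tier by rate: Tenant D/T1 23 > Tenant L/T1 19 > Tenant L/T2 16 > Tenant F/T1 14 > Tenant F/T2 10 > Tenant Y/T1 5 > Tenant Y/T2 4 > Tenant D/T2 2.
Tenant D T1 at 23: fill all 20 → 105 left.
Tenant L T1 at 19: fill all 15 → 90 left.
Fill Tenant L T2 block (25 at 16) → 65 left.
Tenant F T1 at 14: fill all 40 → 25 left.
Tenant F/T2: +25 of 30 at 10; pool empty.
Total = 23×20 + 19×15 + 16×25 + 14×40 + 10×25 = 1955.

1955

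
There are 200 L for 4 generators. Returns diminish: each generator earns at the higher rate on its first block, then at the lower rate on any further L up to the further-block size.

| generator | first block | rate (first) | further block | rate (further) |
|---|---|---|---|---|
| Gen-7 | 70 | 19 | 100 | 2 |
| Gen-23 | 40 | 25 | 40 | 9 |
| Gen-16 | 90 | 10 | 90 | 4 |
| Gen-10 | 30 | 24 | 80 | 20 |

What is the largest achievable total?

Treat each block as its own option and order by rate: Gen-23/first 25 > Gen-10/first 24 > Gen-10/second 20 > Gen-7/first 19 > Gen-16/first 10 > Gen-23/second 9 > Gen-16/second 4 > Gen-7/second 2.
Fill Gen-23 first block (40 at 25) — 160 left.
Fill Gen-10 first block (30 at 24) — 130 left.
Gen-10/second (20): +80 — 50 left.
Gen-7 first at 19: only 50 left, fill 50.
Total = 25×40 + 24×30 + 20×80 + 19×50 = 4270.

4270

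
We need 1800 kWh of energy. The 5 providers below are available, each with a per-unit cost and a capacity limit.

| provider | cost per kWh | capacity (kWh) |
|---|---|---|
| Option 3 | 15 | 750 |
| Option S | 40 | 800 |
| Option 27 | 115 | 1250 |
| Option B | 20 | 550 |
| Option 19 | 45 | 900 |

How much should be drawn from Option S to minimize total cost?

500

Use providers in increasing cost order.
Option 3 (15): use full 750 — 1050 kWh to go.
Option B at 20: take all 550 kWh — 500 still needed.
Option S (40): take the remaining 500 — done.
Option 19, Option 27: unused.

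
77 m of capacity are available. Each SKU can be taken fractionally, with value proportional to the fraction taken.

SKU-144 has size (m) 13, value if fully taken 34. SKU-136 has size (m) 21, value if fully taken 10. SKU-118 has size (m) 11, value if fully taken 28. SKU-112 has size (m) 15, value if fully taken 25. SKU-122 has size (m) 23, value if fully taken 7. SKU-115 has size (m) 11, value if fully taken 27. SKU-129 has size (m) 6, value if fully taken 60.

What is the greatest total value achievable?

Rank by value-to-size ratio: SKU-129 60/6≈10, SKU-144 34/13≈2.62, SKU-118 28/11≈2.55, SKU-115 27/11≈2.45, SKU-112 25/15≈1.67, SKU-136 10/21≈0.476, SKU-122 7/23≈0.304.
Take all of SKU-129 (6 m, value 60) — 71 m left.
SKU-144: take in full, 13 m for value 34 — 58 left.
All 11 m of SKU-118 fit (value 28) — 47 remain.
All 11 m of SKU-115 fit (value 27) — 36 remain.
All 15 m of SKU-112 fit (value 25) — 21 remain.
SKU-136: take in full, 21 m for value 10 — 0 left.
Total value = 184.

184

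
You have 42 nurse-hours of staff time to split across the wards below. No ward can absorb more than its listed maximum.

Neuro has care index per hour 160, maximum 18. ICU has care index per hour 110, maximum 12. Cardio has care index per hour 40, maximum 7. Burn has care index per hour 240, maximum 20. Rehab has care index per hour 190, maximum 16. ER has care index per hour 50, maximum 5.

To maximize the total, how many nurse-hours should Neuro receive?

Order the wards by care index per hour: Burn 240 > Rehab 190 > Neuro 160 > ICU 110 > ER 50 > Cardio 40.
Burn takes 20 to reach its cap of 20 ; 22 left.
Give Rehab 16 to hit its cap of 16 ; 6 left.
Neuro: +6 (room for 18) → 6. Pool exhausted.

6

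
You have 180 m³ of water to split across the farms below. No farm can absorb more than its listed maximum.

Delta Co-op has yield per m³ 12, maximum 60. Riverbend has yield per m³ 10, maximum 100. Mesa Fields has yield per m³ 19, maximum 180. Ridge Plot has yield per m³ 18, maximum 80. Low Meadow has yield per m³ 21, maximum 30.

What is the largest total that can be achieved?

3480

Rank by yield per m³: Low Meadow 21 > Mesa Fields 19 > Ridge Plot 18 > Delta Co-op 12 > Riverbend 10.
Low Meadow takes 30 to reach its cap of 30 ; 150 left.
Mesa Fields has room for 180 but only 150 remain, so it gets 150.
Total = 19×150 + 21×30 = 3480.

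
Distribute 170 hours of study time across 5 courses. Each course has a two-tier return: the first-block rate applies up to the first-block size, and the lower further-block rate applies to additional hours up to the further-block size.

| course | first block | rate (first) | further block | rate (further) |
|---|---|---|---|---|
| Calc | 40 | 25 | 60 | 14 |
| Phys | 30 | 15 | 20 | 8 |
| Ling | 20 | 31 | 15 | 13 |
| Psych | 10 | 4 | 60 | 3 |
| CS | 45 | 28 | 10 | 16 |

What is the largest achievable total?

Rank every tier by rate: Ling/first 31 > CS/first 28 > Calc/first 25 > CS/second 16 > Phys/first 15 > Calc/second 14 > Ling/second 13 > Phys/second 8 > Psych/first 4 > Psych/second 3.
Fill Ling first block (20 at 31) — 150 left.
CS first at 28: fill all 45 — 105 left.
Calc first at 25: fill all 40 — 65 left.
CS/second (16): +10 — 55 left.
Fill Phys first block (30 at 15) — 25 left.
Calc second at 14: only 25 left, fill 25.
Total = 31×20 + 28×45 + 25×40 + 16×10 + 15×30 + 14×25 = 3840.

3840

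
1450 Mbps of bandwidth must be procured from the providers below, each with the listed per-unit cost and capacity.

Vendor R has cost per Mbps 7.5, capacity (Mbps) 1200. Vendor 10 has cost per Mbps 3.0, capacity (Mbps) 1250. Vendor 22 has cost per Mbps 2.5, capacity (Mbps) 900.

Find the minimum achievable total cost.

3900

Cheapest first:
Vendor 22 (2.5): use full 900 — 550 Mbps to go.
Vendor 10 (3.0): take the remaining 550 — done.
Vendor R: unused.
Cost = 900×2.5 + 550×3.0 = 3900.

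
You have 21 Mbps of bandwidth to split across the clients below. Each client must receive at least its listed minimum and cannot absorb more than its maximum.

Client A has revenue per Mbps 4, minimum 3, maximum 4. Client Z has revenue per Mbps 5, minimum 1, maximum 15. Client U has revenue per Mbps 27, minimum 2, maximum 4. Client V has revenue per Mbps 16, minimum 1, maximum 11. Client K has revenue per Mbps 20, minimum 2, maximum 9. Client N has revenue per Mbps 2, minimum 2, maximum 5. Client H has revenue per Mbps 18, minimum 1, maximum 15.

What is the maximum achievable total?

Meeting every minimum uses 3+1+2+1+2+2+1 = 12 Mbps, leaving 9.
Order the clients by revenue per Mbps: Client U 27 > Client K 20 > Client H 18 > Client V 16 > Client Z 5 > Client A 4 > Client N 2.
Client U takes 2 more to reach its cap of 4 — 7 left.
Client K: +7 to 9 (cap) — 0 left.
Total = 4×3 + 5×1 + 27×4 + 16×1 + 20×9 + 2×2 + 18×1 = 343.

343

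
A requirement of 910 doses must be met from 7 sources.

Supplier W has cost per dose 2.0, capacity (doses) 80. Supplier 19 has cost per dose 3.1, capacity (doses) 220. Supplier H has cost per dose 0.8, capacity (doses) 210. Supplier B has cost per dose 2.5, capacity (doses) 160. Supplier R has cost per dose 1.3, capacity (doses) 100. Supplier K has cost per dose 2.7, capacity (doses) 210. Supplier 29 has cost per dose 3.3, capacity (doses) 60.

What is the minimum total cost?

Fill from the cheapest source first.
Take 210 from Supplier H at 0.8 ; need 700 more.
Take 100 from Supplier R at 1.3 ; need 600 more.
Supplier W (2.0): use full 80 ; 520 doses to go.
Take 160 from Supplier B at 2.5 ; need 360 more.
Take 210 from Supplier K at 2.7 ; need 150 more.
Take 150 from Supplier 19 at 3.1 to finish.
Supplier 29: unused.
Cost = 210×0.8 + 100×1.3 + 80×2.0 + 160×2.5 + 210×2.7 + 150×3.1 = 1890.

1890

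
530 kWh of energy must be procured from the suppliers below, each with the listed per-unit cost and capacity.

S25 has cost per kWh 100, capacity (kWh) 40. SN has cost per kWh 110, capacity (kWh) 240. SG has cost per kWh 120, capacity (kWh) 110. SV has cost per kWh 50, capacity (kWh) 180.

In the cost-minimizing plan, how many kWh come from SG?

Cheapest first:
Take 180 from SV at 50 — need 350 more.
Take 40 from S25 at 100 — need 310 more.
Take 240 from SN at 110 — need 70 more.
Take 70 from SG at 120 to finish.

70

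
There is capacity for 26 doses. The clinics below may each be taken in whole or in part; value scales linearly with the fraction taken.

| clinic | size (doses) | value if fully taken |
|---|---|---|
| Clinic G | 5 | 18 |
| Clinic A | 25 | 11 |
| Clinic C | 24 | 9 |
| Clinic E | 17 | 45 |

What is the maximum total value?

Rank by value-to-size ratio: Clinic G 18/5≈3.6, Clinic E 45/17≈2.65, Clinic A 11/25≈0.44, Clinic C 9/24≈0.375.
Take all of Clinic G (5 doses, value 18) → 21 doses left.
Take all of Clinic E (17 doses, value 45) → 4 doses left.
4 doses left: a 4/25 share of Clinic A gives 11×4/25 = 1.76.
Total value = 64.76.

64.76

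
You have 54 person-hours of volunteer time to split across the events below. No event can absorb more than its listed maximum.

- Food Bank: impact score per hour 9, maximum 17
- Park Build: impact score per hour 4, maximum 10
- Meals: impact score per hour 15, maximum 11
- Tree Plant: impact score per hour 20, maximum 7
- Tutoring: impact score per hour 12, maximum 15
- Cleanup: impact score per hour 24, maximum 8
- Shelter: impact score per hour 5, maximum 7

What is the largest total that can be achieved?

Highest impact score per hour first: Cleanup 24 > Tree Plant 20 > Meals 15 > Tutoring 12 > Food Bank 9 > Shelter 5 > Park Build 4.
Cleanup takes 8 to reach its cap of 8 — 46 left.
Tree Plant: +7 to 7 (cap) — 39 left.
Meals takes 11 to reach its cap of 11 — 28 left.
Tutoring takes 15 to reach its cap of 15 — 13 left.
Food Bank has room for 17 but only 13 remain, so it gets 13.
Total = 9×13 + 15×11 + 20×7 + 12×15 + 24×8 = 794.

794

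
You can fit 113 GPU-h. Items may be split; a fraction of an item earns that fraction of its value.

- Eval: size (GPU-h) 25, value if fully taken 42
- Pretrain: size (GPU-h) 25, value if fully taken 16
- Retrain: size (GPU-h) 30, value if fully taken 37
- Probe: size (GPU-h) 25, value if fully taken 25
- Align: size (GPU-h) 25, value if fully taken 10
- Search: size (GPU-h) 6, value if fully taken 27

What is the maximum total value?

Rank by value-to-size ratio: Search 27/6≈4.5, Eval 42/25≈1.68, Retrain 37/30≈1.23, Probe 25/25≈1, Pretrain 16/25≈0.64, Align 10/25≈0.4.
Search: take in full, 6 GPU-h for value 27 ; 107 left.
Take all of Eval (25 GPU-h, value 42) ; 82 GPU-h left.
Take all of Retrain (30 GPU-h, value 37) ; 52 GPU-h left.
All 25 GPU-h of Probe fit (value 25) ; 27 remain.
Take all of Pretrain (25 GPU-h, value 16) ; 2 GPU-h left.
Fill the last 2 GPU-h with part of Align: 2/25 of it earns 0.8.
Total value = 147.8.

147.8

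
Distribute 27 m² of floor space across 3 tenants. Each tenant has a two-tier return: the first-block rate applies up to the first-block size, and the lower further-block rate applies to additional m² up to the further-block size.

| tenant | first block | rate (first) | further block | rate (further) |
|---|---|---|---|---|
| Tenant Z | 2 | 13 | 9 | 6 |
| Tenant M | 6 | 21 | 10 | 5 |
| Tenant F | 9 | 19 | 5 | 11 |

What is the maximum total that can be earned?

Rank every tier by rate: Tenant M/T1 21 > Tenant F/T1 19 > Tenant Z/T1 13 > Tenant F/T2 11 > Tenant Z/T2 6 > Tenant M/T2 5.
Fill Tenant M T1 block (6 at 21) → 21 left.
Fill Tenant F T1 block (9 at 19) → 12 left.
Fill Tenant Z T1 block (2 at 13) → 10 left.
Tenant F/T2 (11): +5 → 5 left.
Tenant Z/T2: +5 of 9 at 6; pool empty.
Total = 21×6 + 19×9 + 13×2 + 11×5 + 6×5 = 408.

408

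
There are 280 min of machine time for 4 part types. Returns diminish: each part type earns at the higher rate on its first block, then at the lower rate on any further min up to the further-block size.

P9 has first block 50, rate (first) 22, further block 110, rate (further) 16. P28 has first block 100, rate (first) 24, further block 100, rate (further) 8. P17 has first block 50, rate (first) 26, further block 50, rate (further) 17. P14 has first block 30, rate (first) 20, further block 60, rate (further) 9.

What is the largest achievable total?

6250

Treat each block as its own option and order by rate: P17/first 26 > P28/first 24 > P9/first 22 > P14/first 20 > P17/second 17 > P9/second 16 > P14/second 9 > P28/second 8.
Fill P17 first block (50 at 26) → 230 left.
P28/first (24): +100 → 130 left.
P9 first at 22: fill all 50 → 80 left.
P14 first at 20: fill all 30 → 50 left.
Fill P17 second block (50 at 17) → 0 left.
Total = 26×50 + 24×100 + 22×50 + 20×30 + 17×50 = 6250.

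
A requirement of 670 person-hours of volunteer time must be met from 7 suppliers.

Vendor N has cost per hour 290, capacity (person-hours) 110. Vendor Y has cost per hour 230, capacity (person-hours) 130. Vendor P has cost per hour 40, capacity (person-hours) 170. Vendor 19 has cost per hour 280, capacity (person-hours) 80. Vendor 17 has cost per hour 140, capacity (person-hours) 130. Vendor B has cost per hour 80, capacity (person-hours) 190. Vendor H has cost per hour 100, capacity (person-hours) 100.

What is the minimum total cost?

68600

Fill from the cheapest supplier first.
Take 170 from Vendor P at 40 → need 500 more.
Take 190 from Vendor B at 80 → need 310 more.
Vendor H (100): use full 100 → 210 person-hours to go.
Vendor 17 (140): use full 130 → 80 person-hours to go.
Vendor Y at 230: take 80 of its 130 → requirement met.
Vendor 19, Vendor N: unused.
Cost = 170×40 + 190×80 + 100×100 + 130×140 + 80×230 = 68600.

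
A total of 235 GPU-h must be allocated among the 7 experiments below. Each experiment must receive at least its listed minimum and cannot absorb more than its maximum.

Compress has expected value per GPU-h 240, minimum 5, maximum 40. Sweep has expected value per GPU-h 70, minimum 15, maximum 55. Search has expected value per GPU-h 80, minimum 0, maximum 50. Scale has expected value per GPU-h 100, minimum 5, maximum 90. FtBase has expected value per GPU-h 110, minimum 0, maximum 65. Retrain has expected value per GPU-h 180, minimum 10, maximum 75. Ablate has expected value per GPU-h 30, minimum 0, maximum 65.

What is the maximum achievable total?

35300

Meeting every minimum uses 5+15+0+5+0+10+0 = 35 GPU-h, leaving 200.
Order the experiments by expected value per GPU-h: Compress 240 > Retrain 180 > FtBase 110 > Scale 100 > Search 80 > Sweep 70 > Ablate 30.
Give Compress 35 more to hit its cap of 40 → 165 left.
Retrain takes 65 more to reach its cap of 75 → 100 left.
Give FtBase 65 more to hit its cap of 65 → 35 left.
Scale has room for 85 more but only 35 remain, so it gets 40.
Total = 240×40 + 70×15 + 100×40 + 110×65 + 180×75 = 35300.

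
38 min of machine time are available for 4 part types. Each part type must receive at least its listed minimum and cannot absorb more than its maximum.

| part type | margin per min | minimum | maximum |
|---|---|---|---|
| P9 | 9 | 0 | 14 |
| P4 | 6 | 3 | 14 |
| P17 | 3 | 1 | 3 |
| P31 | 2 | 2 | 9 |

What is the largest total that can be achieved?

233

Meeting every minimum uses 0+3+1+2 = 6 min, leaving 32.
Highest margin per min first: P9 9 > P4 6 > P17 3 > P31 2.
P9: +14 to 14 (cap) ; 18 left.
P4 takes 11 more to reach its cap of 14 ; 7 left.
P17: +2 to 3 (cap) ; 5 left.
Only 5 left; P31 takes them to reach 7.
Total = 9×14 + 6×14 + 3×3 + 2×7 = 233.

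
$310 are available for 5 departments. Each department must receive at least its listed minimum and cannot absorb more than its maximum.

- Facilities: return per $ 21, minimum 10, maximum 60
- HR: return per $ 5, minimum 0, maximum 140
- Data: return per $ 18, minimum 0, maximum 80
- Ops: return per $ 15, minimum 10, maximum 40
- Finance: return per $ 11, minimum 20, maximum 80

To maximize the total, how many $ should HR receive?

Meeting every minimum uses 10+0+0+10+20 = 40 $, leaving 270.
Rank by return per $: Facilities 21 > Data 18 > Ops 15 > Finance 11 > HR 5.
Facilities: +50 to 60 (cap) — 220 left.
Give Data 80 more to hit its cap of 80 — 140 left.
Ops takes 30 more to reach its cap of 40 — 110 left.
Give Finance 60 more to hit its cap of 80 — 50 left.
Only 50 left; HR takes them to reach 50.

50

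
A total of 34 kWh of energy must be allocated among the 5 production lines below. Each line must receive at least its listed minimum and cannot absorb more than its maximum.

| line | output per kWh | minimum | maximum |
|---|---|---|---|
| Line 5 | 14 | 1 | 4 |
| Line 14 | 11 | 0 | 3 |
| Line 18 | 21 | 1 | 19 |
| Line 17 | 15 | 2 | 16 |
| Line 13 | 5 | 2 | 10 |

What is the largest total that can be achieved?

603

Meeting every minimum uses 1+0+1+2+2 = 6 kWh, leaving 28.
Rank by output per kWh: Line 18 21 > Line 17 15 > Line 5 14 > Line 14 11 > Line 13 5.
Line 18: +18 to 19 (cap) — 10 left.
Only 10 left; Line 17 takes them to reach 12.
Total = 14×1 + 21×19 + 15×12 + 5×2 = 603.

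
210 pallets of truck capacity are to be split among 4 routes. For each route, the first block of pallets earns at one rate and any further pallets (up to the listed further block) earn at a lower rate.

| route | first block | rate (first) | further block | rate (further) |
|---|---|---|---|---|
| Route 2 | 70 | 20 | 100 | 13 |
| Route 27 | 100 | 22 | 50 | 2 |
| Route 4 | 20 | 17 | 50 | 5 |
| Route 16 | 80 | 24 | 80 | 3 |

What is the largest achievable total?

Rank every tier by rate: Route 16/first 24 > Route 27/first 22 > Route 2/first 20 > Route 4/first 17 > Route 2/second 13 > Route 4/second 5 > Route 16/second 3 > Route 27/second 2.
Route 16 first at 24: fill all 80 ; 130 left.
Route 27/first (22): +100 ; 30 left.
Route 2 first at 20: only 30 left, fill 30.
Total = 24×80 + 22×100 + 20×30 = 4720.

4720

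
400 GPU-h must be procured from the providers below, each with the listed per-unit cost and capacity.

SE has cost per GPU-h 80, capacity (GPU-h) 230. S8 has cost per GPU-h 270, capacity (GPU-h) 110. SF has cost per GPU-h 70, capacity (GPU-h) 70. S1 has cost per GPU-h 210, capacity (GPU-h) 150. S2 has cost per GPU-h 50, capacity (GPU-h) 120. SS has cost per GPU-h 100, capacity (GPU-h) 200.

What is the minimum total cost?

27700

Use providers in increasing cost order.
S2 at 50: take all 120 GPU-h — 280 still needed.
Take 70 from SF at 70 — need 210 more.
SE (80): take the remaining 210 — done.
SS, S1, S8: unused.
Cost = 120×50 + 70×70 + 210×80 = 27700.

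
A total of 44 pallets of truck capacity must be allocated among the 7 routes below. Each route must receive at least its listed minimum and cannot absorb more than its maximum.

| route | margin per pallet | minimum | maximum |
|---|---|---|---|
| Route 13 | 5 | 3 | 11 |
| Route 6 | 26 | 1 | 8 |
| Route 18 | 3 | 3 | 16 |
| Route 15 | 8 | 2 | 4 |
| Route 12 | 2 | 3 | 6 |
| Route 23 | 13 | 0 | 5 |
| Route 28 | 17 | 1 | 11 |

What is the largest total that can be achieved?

557

Meeting every minimum uses 3+1+3+2+3+0+1 = 13 pallets, leaving 31.
Rank by margin per pallet: Route 6 26 > Route 28 17 > Route 23 13 > Route 15 8 > Route 13 5 > Route 18 3 > Route 12 2.
Route 6 takes 7 more to reach its cap of 8 → 24 left.
Route 28 takes 10 more to reach its cap of 11 → 14 left.
Route 23: +5 to 5 (cap) → 9 left.
Give Route 15 2 more to hit its cap of 4 → 7 left.
Only 7 left; Route 13 takes them to reach 10.
Total = 5×10 + 26×8 + 3×3 + 8×4 + 2×3 + 13×5 + 17×11 = 557.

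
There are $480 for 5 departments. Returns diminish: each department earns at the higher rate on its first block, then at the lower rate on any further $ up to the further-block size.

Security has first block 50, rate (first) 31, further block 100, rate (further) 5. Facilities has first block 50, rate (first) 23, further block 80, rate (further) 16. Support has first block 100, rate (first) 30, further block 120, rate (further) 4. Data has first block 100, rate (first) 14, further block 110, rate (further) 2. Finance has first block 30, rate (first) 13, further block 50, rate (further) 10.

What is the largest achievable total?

Treat each block as its own option and order by rate: Security/first 31 > Support/first 30 > Facilities/first 23 > Facilities/second 16 > Data/first 14 > Finance/first 13 > Finance/second 10 > Security/second 5 > Support/second 4 > Data/second 2.
Security first at 31: fill all 50 — 430 left.
Support first at 30: fill all 100 — 330 left.
Facilities first at 23: fill all 50 — 280 left.
Facilities/second (16): +80 — 200 left.
Fill Data first block (100 at 14) — 100 left.
Fill Finance first block (30 at 13) — 70 left.
Finance second at 10: fill all 50 — 20 left.
Security second at 5: only 20 left, fill 20.
Total = 31×50 + 30×100 + 23×50 + 16×80 + 14×100 + 13×30 + 10×50 + 5×20 = 9370.

9370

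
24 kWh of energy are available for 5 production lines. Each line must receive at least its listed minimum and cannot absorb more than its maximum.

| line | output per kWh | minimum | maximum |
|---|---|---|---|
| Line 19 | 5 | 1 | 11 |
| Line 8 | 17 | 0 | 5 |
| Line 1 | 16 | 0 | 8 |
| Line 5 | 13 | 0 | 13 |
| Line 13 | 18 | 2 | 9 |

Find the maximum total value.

393

Meeting every minimum uses 1+0+0+0+2 = 3 kWh, leaving 21.
Highest output per kWh first: Line 13 18 > Line 8 17 > Line 1 16 > Line 5 13 > Line 19 5.
Line 13 takes 7 more to reach its cap of 9 ; 14 left.
Give Line 8 5 more to hit its cap of 5 ; 9 left.
Line 1: +8 to 8 (cap) ; 1 left.
Line 5: +1 (room for 13) → 1. Pool exhausted.
Total = 5×1 + 17×5 + 16×8 + 13×1 + 18×9 = 393.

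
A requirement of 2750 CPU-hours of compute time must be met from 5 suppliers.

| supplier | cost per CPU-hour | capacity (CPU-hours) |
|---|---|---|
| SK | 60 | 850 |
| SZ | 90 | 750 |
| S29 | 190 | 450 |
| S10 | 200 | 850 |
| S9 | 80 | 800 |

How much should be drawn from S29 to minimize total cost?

350

Fill from the cheapest supplier first.
Take 850 from SK at 60 ; need 1900 more.
S9 (80): use full 800 ; 1100 CPU-hours to go.
Take 750 from SZ at 90 ; need 350 more.
Take 350 from S29 at 190 to finish.
S10: unused.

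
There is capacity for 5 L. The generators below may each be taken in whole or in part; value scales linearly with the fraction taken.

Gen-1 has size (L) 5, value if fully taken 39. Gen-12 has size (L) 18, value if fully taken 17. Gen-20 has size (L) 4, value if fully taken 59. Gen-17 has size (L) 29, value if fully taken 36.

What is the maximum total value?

Sort by value density: Gen-20 59/4≈14.8, Gen-1 39/5≈7.8, Gen-17 36/29≈1.24, Gen-12 17/18≈0.944.
Gen-20: take in full, 4 L for value 59 ; 1 left.
1 L left: a 1/5 share of Gen-1 gives 39×1/5 = 7.8.
Total value = 66.8.

66.8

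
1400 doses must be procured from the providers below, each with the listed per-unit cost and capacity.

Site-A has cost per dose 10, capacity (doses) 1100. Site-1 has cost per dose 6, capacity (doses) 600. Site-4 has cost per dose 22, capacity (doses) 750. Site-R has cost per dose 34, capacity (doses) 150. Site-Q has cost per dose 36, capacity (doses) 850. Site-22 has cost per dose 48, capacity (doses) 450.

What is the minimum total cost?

Fill from the cheapest provider first.
Site-1 (6): use full 600 — 800 doses to go.
Site-A (10): take the remaining 800 — done.
Site-4, Site-R, Site-Q, Site-22: unused.
Cost = 600×6 + 800×10 = 11600.

11600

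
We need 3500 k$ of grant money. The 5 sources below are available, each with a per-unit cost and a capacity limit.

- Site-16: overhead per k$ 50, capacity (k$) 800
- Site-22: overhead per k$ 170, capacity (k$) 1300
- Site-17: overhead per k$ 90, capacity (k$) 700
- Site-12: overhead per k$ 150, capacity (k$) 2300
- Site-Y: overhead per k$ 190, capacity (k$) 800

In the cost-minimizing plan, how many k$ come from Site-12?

2000

Fill from the cheapest source first.
Take 800 from Site-16 at 50 ; need 2700 more.
Site-17 at 90: take all 700 k$ ; 2000 still needed.
Take 2000 from Site-12 at 150 to finish.
Site-22, Site-Y: unused.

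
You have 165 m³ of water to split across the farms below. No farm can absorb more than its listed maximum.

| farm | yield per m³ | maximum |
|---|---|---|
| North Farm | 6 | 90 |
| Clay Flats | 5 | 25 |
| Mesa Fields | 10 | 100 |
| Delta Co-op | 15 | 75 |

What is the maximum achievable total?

Highest yield per m³ first: Delta Co-op 15 > Mesa Fields 10 > North Farm 6 > Clay Flats 5.
Delta Co-op takes 75 to reach its cap of 75 — 90 left.
Mesa Fields: +90 (room for 100) → 90. Pool exhausted.
Total = 10×90 + 15×75 = 2025.

2025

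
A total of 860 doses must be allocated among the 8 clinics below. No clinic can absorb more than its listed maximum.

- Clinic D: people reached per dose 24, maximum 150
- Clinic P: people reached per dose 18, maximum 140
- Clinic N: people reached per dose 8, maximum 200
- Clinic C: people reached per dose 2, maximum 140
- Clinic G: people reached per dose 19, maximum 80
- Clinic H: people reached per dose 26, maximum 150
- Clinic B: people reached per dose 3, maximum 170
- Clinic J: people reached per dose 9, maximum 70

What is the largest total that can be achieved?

Highest people reached per dose first: Clinic H 26 > Clinic D 24 > Clinic G 19 > Clinic P 18 > Clinic J 9 > Clinic N 8 > Clinic B 3 > Clinic C 2.
Clinic H: +150 to 150 (cap) → 710 left.
Clinic D takes 150 to reach its cap of 150 → 560 left.
Give Clinic G 80 to hit its cap of 80 → 480 left.
Give Clinic P 140 to hit its cap of 140 → 340 left.
Clinic J: +70 to 70 (cap) → 270 left.
Give Clinic N 200 to hit its cap of 200 → 70 left.
Clinic B has room for 170 but only 70 remain, so it gets 70.
Total = 24×150 + 18×140 + 8×200 + 19×80 + 26×150 + 3×70 + 9×70 = 13980.

13980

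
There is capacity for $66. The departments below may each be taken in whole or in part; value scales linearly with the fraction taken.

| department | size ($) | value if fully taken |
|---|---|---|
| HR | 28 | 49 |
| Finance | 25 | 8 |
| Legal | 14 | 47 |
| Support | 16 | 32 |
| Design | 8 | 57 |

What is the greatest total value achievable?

185

Rank by value-to-size ratio: Design 57/8≈7.12, Legal 47/14≈3.36, Support 32/16≈2, HR 49/28≈1.75, Finance 8/25≈0.32.
Take all of Design (8 $, value 57) ; 58 $ left.
Take all of Legal (14 $, value 47) ; 44 $ left.
Take all of Support (16 $, value 32) ; 28 $ left.
HR: take in full, 28 $ for value 49 ; 0 left.
Total value = 185.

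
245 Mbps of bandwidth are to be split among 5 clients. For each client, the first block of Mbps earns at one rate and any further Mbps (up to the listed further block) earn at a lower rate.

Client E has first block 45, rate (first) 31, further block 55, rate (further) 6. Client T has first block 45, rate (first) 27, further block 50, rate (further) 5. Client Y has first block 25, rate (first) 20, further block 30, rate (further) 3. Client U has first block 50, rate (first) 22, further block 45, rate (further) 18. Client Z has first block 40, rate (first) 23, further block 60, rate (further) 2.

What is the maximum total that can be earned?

Order all 10 blocks by rate: Client E/first 31 > Client T/first 27 > Client Z/first 23 > Client U/first 22 > Client Y/first 20 > Client U/second 18 > Client E/second 6 > Client T/second 5 > Client Y/second 3 > Client Z/second 2.
Client E first at 31: fill all 45 ; 200 left.
Client T first at 27: fill all 45 ; 155 left.
Client Z first at 23: fill all 40 ; 115 left.
Fill Client U first block (50 at 22) ; 65 left.
Fill Client Y first block (25 at 20) ; 40 left.
40 remain; put them into Client U second at 18.
Total = 31×45 + 27×45 + 23×40 + 22×50 + 20×25 + 18×40 = 5850.

5850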